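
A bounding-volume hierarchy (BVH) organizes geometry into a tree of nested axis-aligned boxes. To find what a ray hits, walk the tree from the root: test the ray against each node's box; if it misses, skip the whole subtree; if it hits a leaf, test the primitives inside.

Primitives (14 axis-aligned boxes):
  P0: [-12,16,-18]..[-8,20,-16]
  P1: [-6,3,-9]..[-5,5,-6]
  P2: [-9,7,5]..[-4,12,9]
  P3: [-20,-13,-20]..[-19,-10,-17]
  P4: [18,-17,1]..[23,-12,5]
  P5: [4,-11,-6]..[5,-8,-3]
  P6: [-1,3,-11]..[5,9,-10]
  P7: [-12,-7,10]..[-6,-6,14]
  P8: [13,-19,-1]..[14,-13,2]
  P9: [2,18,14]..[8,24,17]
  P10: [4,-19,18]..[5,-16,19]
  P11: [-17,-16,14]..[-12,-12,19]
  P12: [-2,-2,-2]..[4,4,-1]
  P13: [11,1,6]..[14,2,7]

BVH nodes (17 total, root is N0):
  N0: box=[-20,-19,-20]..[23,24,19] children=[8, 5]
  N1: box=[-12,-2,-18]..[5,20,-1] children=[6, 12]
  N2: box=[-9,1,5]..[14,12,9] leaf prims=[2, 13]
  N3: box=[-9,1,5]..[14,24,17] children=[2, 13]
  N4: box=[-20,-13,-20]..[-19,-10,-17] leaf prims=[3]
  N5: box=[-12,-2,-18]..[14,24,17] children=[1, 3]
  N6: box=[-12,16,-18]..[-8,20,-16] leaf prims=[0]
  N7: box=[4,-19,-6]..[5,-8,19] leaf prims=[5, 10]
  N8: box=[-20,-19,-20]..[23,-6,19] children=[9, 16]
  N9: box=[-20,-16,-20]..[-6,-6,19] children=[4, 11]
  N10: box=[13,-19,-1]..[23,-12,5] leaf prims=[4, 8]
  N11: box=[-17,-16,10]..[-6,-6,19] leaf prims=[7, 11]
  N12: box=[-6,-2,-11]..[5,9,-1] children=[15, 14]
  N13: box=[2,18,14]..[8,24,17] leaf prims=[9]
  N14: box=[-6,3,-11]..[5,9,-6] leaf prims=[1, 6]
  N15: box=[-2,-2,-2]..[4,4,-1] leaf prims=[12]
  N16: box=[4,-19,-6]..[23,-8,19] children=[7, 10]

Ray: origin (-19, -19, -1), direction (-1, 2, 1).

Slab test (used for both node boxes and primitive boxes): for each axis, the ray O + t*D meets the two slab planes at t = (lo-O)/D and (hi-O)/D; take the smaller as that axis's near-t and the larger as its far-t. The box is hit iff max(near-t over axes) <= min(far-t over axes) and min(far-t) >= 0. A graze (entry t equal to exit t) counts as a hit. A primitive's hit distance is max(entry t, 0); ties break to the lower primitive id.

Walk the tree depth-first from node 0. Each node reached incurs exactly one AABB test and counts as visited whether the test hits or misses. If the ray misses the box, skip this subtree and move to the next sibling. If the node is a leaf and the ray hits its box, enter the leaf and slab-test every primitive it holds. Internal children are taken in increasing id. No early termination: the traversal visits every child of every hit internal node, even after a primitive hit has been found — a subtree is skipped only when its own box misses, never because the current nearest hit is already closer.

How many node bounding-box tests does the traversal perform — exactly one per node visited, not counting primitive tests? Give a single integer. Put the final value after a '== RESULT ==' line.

Trace the traversal:
N0 x:[-42,1] y:[0,43/2] z:[-19,20] -> hit [0,1], descend [5, 8]
  N5 x:[-33,-7] y:[17/2,43/2] z:[-17,18] -> miss, prune
  N8 x:[-42,1] y:[0,13/2] z:[-19,20] -> hit [0,1], descend [9, 16]
    N9 x:[-13,1] y:[3/2,13/2] z:[-19,20] -> miss, prune
    N16 x:[-42,-23] y:[0,11/2] z:[-5,20] -> miss, prune

order=[0, 5, 8, 9, 16]  |boxes|=5  |leaves|=0  hit=miss

== RESULT ==
5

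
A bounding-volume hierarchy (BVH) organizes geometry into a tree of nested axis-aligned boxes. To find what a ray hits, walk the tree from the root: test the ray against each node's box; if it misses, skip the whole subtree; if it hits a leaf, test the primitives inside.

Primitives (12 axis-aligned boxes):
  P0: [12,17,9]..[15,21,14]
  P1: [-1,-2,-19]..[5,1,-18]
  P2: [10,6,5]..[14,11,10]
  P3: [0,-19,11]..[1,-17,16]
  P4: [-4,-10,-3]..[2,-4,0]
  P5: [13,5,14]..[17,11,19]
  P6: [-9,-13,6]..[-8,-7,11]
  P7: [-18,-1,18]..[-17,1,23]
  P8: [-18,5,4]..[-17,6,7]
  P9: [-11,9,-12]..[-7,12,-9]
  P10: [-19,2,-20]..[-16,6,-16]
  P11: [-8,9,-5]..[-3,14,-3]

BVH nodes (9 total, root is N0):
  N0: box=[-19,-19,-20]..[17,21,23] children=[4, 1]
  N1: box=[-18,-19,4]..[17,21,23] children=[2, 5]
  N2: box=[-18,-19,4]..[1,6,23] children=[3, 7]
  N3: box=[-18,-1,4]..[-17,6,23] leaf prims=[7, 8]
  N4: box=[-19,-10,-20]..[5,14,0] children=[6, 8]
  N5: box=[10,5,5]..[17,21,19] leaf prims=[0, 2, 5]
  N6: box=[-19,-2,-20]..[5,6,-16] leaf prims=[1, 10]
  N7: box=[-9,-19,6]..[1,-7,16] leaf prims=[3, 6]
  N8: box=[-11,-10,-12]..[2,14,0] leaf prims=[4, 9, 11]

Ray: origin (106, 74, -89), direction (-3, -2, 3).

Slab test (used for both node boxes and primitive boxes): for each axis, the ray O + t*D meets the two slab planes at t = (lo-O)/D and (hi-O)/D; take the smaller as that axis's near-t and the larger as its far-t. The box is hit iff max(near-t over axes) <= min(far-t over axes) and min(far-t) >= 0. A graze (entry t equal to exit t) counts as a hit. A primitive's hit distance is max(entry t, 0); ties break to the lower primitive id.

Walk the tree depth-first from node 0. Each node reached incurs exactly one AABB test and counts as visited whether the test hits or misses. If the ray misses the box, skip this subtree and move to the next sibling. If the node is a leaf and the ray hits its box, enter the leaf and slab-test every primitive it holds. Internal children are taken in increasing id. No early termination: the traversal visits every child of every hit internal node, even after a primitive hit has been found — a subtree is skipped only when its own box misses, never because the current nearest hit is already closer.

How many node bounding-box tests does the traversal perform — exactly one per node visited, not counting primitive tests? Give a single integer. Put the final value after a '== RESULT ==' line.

Trace the traversal:
N0 x:[89/3,125/3] y:[53/2,93/2] z:[23,112/3] -> hit [89/3,112/3], descend [1, 4]
  N1 x:[89/3,124/3] y:[53/2,93/2] z:[31,112/3] -> hit [31,112/3], descend [2, 5]
    N2 x:[35,124/3] y:[34,93/2] z:[31,112/3] -> hit [35,112/3], descend [3, 7]
      N3 x:[41,124/3] y:[34,75/2] z:[31,112/3] -> miss, prune
      N7 x:[35,115/3] y:[81/2,93/2] z:[95/3,35] -> miss, prune
    N5 x:[89/3,32] y:[53/2,69/2] z:[94/3,36] -> hit [94/3,32] leaf, test {P0(miss), P2@t=63/2, P5(miss)}
  N4 x:[101/3,125/3] y:[30,42] z:[23,89/3] -> miss, prune

order=[0, 1, 2, 3, 7, 5, 4]  |boxes|=7  |leaves|=1  hit=P2

== RESULT ==
7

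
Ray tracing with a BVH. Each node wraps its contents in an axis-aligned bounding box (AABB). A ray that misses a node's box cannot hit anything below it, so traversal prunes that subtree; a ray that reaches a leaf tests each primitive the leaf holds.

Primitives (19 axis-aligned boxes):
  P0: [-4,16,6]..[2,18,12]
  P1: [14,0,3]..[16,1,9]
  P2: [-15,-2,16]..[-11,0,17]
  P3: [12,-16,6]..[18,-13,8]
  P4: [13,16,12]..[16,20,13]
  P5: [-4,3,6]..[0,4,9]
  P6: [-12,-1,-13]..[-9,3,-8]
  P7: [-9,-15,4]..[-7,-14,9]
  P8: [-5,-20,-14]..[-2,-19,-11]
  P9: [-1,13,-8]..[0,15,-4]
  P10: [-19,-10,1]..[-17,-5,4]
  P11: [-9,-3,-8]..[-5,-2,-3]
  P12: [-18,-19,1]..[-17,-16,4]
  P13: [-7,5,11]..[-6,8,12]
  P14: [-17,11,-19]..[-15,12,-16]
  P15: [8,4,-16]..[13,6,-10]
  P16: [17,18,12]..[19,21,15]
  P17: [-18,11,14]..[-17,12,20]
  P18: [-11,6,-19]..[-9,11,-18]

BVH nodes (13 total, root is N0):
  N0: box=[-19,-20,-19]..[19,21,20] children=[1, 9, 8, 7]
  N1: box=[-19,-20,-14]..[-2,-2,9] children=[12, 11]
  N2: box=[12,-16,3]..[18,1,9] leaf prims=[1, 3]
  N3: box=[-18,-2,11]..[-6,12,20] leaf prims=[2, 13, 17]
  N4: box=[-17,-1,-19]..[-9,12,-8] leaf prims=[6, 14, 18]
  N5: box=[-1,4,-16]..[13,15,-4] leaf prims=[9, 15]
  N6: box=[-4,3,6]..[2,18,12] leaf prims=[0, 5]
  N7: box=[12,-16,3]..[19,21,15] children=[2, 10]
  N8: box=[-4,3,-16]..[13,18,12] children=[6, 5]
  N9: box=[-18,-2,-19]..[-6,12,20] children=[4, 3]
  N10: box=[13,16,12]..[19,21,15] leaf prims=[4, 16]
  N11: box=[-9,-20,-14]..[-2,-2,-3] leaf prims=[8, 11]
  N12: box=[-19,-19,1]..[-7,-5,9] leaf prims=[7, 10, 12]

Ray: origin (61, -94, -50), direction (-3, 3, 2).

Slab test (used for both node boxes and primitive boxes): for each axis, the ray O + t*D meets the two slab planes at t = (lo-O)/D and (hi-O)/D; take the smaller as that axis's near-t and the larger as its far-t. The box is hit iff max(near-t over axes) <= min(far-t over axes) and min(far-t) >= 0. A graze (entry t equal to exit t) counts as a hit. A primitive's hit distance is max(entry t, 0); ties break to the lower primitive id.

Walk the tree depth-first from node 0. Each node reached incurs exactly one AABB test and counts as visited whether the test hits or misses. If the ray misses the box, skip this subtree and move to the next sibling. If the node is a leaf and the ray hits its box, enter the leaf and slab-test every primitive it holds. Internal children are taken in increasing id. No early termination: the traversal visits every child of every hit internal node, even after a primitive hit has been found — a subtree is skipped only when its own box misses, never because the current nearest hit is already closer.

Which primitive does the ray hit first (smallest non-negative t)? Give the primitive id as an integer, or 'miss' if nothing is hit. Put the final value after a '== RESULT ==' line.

Traverse from the root:
N0 x:[14,80/3] y:[74/3,115/3] z:[31/2,35] -> hit [74/3,80/3], descend [1, 7, 8, 9]
  N1 x:[21,80/3] y:[74/3,92/3] z:[18,59/2] -> hit [74/3,80/3], descend [11, 12]
    N11 x:[21,70/3] y:[74/3,92/3] z:[18,47/2] -> miss, prune
    N12 x:[68/3,80/3] y:[25,89/3] z:[51/2,59/2] -> hit [51/2,80/3] leaf, test {P7(miss), P10(miss), P12@t=26}
  N7 x:[14,49/3] y:[26,115/3] z:[53/2,65/2] -> miss, prune
  N8 x:[16,65/3] y:[97/3,112/3] z:[17,31] -> miss, prune
  N9 x:[67/3,79/3] y:[92/3,106/3] z:[31/2,35] -> miss, prune

7 AABB tests over nodes [0, 1, 11, 12, 7, 8, 9]; 1 leaf entered; closest P12.

== RESULT ==
12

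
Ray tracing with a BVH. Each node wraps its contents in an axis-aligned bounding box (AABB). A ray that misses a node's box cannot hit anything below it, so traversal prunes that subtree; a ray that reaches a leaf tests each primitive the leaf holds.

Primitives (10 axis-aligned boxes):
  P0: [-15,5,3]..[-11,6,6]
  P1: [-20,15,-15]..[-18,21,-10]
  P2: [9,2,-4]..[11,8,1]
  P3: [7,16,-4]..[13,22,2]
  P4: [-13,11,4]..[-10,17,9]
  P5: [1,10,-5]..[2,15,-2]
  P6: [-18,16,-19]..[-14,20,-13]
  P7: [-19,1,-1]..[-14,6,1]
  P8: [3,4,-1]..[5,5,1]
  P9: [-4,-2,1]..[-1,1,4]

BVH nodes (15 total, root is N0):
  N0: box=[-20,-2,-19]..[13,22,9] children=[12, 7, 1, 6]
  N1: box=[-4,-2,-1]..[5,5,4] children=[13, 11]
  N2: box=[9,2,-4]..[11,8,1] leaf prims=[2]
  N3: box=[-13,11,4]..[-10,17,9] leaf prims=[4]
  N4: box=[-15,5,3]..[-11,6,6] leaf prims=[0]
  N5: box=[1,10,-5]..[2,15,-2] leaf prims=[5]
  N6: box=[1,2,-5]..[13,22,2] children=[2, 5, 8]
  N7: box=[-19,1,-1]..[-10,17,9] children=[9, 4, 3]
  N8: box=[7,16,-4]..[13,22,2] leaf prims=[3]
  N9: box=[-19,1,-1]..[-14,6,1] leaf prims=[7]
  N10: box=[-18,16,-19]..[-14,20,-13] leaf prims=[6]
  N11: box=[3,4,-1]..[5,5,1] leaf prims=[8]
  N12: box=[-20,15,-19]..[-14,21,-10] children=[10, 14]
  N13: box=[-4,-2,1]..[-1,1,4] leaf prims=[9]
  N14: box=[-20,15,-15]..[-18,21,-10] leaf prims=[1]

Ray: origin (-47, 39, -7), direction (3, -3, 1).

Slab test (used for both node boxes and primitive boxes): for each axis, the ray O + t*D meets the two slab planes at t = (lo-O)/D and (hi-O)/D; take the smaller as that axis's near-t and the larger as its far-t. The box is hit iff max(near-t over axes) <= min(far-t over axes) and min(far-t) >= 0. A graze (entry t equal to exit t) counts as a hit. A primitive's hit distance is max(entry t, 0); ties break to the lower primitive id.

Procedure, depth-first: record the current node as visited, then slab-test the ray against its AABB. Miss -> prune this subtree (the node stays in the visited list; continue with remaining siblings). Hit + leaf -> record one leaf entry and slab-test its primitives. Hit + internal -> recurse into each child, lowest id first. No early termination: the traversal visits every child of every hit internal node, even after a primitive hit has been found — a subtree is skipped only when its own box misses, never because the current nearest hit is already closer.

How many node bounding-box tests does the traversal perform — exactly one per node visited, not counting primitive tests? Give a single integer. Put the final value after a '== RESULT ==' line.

Traverse from the root:
N0 x:[9,20] y:[17/3,41/3] z:[-12,16] -> hit [9,41/3], descend [1, 6, 7, 12]
  N1 x:[43/3,52/3] y:[34/3,41/3] z:[6,11] -> miss, prune
  N6 x:[16,20] y:[17/3,37/3] z:[2,9] -> miss, prune
  N7 x:[28/3,37/3] y:[22/3,38/3] z:[6,16] -> hit [28/3,37/3], descend [3, 4, 9]
    N3 x:[34/3,37/3] y:[22/3,28/3] z:[11,16] -> miss, prune
    N4 x:[32/3,12] y:[11,34/3] z:[10,13] -> hit [11,34/3] leaf, test {P0@t=11}
    N9 x:[28/3,11] y:[11,38/3] z:[6,8] -> miss, prune
  N12 x:[9,11] y:[6,8] z:[-12,-3] -> miss, prune

order=[0, 1, 6, 7, 3, 4, 9, 12]  |boxes|=8  |leaves|=1  hit=P0

== RESULT ==
8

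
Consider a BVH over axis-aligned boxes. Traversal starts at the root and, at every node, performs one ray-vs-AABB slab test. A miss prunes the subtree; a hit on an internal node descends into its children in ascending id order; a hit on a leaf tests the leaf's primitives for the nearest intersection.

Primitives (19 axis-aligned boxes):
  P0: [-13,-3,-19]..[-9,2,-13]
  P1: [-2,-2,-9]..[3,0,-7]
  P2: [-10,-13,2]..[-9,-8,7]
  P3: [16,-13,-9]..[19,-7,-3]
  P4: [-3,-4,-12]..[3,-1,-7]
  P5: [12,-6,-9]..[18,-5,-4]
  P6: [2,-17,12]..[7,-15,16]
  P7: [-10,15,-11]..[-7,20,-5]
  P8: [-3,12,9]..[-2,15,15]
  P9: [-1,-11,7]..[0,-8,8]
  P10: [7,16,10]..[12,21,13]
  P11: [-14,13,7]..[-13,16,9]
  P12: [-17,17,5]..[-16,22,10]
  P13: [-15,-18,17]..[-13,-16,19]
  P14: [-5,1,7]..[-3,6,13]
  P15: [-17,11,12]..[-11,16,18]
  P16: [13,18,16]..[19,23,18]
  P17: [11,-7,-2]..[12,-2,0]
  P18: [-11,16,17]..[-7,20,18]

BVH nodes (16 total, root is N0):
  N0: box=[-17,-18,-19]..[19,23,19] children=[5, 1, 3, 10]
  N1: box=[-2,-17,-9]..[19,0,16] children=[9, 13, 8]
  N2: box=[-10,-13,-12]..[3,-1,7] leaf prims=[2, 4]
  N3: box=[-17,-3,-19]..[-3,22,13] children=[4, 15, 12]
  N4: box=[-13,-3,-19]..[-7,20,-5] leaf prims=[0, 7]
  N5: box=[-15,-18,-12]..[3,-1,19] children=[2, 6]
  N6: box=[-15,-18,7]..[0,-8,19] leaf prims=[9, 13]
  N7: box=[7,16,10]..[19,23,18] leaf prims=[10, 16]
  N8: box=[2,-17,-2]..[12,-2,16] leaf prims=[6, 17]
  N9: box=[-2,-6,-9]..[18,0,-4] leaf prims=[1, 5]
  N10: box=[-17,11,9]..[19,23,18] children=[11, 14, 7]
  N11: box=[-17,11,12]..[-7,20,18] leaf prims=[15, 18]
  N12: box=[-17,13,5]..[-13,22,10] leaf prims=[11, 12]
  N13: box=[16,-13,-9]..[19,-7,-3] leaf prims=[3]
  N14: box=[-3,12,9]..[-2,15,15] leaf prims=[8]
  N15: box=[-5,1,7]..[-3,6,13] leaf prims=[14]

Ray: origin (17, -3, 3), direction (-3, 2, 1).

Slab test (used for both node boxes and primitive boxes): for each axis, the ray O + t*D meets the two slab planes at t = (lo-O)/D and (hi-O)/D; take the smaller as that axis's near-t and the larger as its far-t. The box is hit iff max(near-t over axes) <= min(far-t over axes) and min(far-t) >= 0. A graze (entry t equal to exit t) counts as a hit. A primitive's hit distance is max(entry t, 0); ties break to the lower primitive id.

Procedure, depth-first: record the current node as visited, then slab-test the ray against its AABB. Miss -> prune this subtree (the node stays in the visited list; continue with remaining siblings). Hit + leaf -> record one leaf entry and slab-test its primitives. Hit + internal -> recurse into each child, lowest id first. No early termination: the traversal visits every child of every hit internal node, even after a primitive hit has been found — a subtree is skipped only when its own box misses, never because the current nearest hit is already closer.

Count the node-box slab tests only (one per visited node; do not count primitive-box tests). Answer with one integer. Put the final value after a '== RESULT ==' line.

Trace the traversal:
N0 x:[-2/3,34/3] y:[-15/2,13] z:[-22,16] -> hit [-2/3,34/3], descend [1, 3, 5, 10]
  N1 x:[-2/3,19/3] y:[-7,3/2] z:[-12,13] -> hit [-2/3,3/2], descend [8, 9, 13]
    N8 x:[5/3,5] y:[-7,1/2] z:[-5,13] -> miss, prune
    N9 x:[-1/3,19/3] y:[-3/2,3/2] z:[-12,-7] -> miss, prune
    N13 x:[-2/3,1/3] y:[-5,-2] z:[-12,-6] -> miss, prune
  N3 x:[20/3,34/3] y:[0,25/2] z:[-22,10] -> hit [20/3,10], descend [4, 12, 15]
    N4 x:[8,10] y:[0,23/2] z:[-22,-8] -> miss, prune
    N12 x:[10,34/3] y:[8,25/2] z:[2,7] -> miss, prune
    N15 x:[20/3,22/3] y:[2,9/2] z:[4,10] -> miss, prune
  N5 x:[14/3,32/3] y:[-15/2,1] z:[-15,16] -> miss, prune
  N10 x:[-2/3,34/3] y:[7,13] z:[6,15] -> hit [7,34/3], descend [7, 11, 14]
    N7 x:[-2/3,10/3] y:[19/2,13] z:[7,15] -> miss, prune
    N11 x:[8,34/3] y:[7,23/2] z:[9,15] -> hit [9,34/3] leaf, test {P15@t=28/3, P18(miss)}
    N14 x:[19/3,20/3] y:[15/2,9] z:[6,12] -> miss, prune

Visited [0, 1, 8, 9, 13, 3, 4, 12, 15, 5, 10, 7, 11, 14]. Tests: 14 box, 1 leaf. Nearest: P15.

== RESULT ==
14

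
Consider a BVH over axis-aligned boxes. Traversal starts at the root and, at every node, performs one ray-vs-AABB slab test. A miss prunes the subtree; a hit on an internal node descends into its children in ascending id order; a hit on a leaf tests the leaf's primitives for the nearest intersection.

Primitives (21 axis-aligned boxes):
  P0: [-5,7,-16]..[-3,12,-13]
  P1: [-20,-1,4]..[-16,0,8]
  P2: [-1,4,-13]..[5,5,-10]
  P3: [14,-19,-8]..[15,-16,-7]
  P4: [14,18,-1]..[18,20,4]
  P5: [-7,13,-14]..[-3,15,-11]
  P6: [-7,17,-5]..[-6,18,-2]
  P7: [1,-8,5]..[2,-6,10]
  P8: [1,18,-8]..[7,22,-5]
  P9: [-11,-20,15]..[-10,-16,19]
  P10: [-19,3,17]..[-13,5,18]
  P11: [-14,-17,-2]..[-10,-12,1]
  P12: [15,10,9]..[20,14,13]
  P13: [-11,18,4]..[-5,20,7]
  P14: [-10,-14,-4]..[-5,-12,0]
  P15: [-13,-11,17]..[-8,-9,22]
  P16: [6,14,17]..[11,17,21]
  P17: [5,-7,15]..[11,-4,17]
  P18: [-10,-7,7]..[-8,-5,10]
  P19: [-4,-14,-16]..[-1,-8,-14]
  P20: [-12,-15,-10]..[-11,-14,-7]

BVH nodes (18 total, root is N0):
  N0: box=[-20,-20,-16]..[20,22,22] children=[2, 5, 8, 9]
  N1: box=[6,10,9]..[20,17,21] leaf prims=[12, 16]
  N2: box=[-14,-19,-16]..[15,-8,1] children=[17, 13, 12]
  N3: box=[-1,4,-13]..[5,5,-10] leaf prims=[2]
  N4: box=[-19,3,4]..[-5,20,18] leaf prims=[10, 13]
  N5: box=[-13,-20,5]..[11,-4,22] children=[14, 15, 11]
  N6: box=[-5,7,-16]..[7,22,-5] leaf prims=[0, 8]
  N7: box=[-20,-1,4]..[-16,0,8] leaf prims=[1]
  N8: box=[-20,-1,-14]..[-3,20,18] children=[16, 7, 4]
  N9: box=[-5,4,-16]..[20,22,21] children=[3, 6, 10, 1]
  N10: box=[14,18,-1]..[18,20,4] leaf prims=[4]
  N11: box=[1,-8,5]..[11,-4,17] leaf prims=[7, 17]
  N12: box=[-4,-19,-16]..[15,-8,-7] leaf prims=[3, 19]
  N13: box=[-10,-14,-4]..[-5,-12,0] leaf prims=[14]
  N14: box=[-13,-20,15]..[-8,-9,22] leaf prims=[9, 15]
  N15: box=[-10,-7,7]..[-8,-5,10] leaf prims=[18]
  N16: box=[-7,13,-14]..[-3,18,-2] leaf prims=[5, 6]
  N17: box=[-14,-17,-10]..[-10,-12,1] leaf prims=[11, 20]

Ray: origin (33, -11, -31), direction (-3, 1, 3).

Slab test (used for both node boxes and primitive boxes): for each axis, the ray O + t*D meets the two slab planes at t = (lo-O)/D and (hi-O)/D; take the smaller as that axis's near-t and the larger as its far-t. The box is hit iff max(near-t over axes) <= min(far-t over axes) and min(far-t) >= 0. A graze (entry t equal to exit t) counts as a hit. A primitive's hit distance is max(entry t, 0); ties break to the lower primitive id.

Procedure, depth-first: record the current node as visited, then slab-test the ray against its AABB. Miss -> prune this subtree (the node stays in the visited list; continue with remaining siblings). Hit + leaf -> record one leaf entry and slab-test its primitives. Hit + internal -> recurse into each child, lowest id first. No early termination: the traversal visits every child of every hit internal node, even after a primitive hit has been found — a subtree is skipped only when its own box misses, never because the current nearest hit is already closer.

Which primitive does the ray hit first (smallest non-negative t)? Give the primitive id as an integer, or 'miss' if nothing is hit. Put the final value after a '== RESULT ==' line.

Traverse from the root:
N0 x:[13/3,53/3] y:[-9,33] z:[5,53/3] -> hit [5,53/3], descend [2, 5, 8, 9]
  N2 x:[6,47/3] y:[-8,3] z:[5,32/3] -> miss, prune
  N5 x:[22/3,46/3] y:[-9,7] z:[12,53/3] -> miss, prune
  N8 x:[12,53/3] y:[10,31] z:[17/3,49/3] -> hit [12,49/3], descend [4, 7, 16]
    N4 x:[38/3,52/3] y:[14,31] z:[35/3,49/3] -> hit [14,49/3] leaf, test {P10@t=16, P13(miss)}
    N7 x:[49/3,53/3] y:[10,11] z:[35/3,13] -> miss, prune
    N16 x:[12,40/3] y:[24,29] z:[17/3,29/3] -> miss, prune
  N9 x:[13/3,38/3] y:[15,33] z:[5,52/3] -> miss, prune

Visited [0, 2, 5, 8, 4, 7, 16, 9]. Tests: 8 box, 1 leaf. Nearest: P10.

== RESULT ==
10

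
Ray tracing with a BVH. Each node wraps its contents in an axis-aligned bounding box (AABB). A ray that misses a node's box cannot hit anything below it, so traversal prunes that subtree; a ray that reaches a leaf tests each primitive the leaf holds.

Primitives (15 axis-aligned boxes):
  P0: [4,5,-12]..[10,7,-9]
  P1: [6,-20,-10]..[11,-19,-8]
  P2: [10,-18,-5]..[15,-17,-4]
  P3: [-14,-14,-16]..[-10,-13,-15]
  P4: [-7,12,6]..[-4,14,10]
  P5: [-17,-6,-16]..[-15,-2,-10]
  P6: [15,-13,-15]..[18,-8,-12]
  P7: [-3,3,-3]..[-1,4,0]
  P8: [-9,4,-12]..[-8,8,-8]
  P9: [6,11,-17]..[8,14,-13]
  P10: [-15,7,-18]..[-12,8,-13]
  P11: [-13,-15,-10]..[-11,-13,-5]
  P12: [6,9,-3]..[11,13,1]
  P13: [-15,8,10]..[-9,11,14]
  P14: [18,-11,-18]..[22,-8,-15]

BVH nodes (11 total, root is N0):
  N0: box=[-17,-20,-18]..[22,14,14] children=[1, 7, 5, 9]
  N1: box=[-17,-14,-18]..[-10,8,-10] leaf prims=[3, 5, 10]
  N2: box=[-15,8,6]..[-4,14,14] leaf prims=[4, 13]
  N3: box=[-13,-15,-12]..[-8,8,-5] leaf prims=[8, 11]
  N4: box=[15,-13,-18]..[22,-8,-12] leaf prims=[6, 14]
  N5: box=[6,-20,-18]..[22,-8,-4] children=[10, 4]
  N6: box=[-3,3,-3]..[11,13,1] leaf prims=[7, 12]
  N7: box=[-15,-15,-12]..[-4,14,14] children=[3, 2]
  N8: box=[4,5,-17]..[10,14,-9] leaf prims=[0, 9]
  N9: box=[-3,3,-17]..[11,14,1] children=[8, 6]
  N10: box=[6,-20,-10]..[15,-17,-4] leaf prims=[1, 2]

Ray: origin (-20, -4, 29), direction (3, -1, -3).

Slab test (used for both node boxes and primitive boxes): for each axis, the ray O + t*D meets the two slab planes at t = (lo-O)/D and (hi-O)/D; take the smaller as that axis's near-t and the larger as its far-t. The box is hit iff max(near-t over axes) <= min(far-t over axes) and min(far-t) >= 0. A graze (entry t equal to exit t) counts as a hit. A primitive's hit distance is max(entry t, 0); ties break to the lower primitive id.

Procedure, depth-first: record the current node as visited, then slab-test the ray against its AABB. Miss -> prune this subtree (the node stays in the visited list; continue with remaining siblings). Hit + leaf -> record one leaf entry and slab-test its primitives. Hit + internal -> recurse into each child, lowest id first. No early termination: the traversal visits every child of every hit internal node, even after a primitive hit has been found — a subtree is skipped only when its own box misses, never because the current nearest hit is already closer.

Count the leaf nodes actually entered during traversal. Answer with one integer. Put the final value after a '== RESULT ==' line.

Traverse from the root:
N0 x:[1,14] y:[-18,16] z:[5,47/3] -> hit [5,14], descend [1, 5, 7, 9]
  N1 x:[1,10/3] y:[-12,10] z:[13,47/3] -> miss, prune
  N5 x:[26/3,14] y:[4,16] z:[11,47/3] -> hit [11,14], descend [4, 10]
    N4 x:[35/3,14] y:[4,9] z:[41/3,47/3] -> miss, prune
    N10 x:[26/3,35/3] y:[13,16] z:[11,13] -> miss, prune
  N7 x:[5/3,16/3] y:[-18,11] z:[5,41/3] -> hit [5,16/3], descend [2, 3]
    N2 x:[5/3,16/3] y:[-18,-12] z:[5,23/3] -> miss, prune
    N3 x:[7/3,4] y:[-12,11] z:[34/3,41/3] -> miss, prune
  N9 x:[17/3,31/3] y:[-18,-7] z:[28/3,46/3] -> miss, prune

9 AABB tests over nodes [0, 1, 5, 4, 10, 7, 2, 3, 9]; 0 leaves entered; closest miss.

== RESULT ==
0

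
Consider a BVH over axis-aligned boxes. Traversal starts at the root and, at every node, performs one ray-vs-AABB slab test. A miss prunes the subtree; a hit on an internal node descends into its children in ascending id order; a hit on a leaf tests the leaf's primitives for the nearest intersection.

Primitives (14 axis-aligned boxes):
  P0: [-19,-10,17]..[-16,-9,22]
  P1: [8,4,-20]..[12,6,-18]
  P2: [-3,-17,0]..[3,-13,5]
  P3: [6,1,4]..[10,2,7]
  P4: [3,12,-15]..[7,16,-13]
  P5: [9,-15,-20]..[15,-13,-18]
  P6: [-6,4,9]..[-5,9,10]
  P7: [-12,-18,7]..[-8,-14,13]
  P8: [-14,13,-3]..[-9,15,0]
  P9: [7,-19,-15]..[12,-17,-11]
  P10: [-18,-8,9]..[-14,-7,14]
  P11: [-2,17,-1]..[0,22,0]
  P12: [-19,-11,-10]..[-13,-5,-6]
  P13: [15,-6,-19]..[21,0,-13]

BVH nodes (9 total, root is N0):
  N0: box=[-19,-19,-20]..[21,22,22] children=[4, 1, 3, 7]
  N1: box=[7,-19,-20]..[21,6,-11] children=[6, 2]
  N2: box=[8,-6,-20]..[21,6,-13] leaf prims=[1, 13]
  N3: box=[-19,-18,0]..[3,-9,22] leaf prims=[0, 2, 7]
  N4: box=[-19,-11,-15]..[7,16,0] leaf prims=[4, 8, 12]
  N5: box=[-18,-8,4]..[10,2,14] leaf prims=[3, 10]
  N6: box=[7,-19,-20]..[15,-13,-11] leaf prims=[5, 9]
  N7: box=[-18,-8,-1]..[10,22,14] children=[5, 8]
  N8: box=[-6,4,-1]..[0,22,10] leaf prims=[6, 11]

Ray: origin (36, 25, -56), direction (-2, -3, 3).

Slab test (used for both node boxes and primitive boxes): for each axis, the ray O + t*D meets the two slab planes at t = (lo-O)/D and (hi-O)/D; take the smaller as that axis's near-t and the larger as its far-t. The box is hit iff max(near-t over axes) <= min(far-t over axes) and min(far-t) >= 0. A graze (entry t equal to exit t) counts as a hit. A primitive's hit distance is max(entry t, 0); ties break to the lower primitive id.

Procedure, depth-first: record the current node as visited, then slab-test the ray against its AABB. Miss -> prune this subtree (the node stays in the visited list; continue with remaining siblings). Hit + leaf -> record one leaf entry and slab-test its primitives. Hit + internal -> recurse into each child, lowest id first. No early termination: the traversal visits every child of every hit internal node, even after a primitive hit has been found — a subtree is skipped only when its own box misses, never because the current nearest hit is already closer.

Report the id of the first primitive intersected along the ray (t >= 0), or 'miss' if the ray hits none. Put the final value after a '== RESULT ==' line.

Trace the traversal:
N0 x:[15/2,55/2] y:[1,44/3] z:[12,26] -> hit [12,44/3], descend [1, 3, 4, 7]
  N1 x:[15/2,29/2] y:[19/3,44/3] z:[12,15] -> hit [12,29/2], descend [2, 6]
    N2 x:[15/2,14] y:[19/3,31/3] z:[12,43/3] -> miss, prune
    N6 x:[21/2,29/2] y:[38/3,44/3] z:[12,15] -> hit [38/3,29/2] leaf, test {P5@t=38/3, P9@t=14}
  N3 x:[33/2,55/2] y:[34/3,43/3] z:[56/3,26] -> miss, prune
  N4 x:[29/2,55/2] y:[3,12] z:[41/3,56/3] -> miss, prune
  N7 x:[13,27] y:[1,11] z:[55/3,70/3] -> miss, prune

order=[0, 1, 2, 6, 3, 4, 7]  |boxes|=7  |leaves|=1  hit=P5

== RESULT ==
5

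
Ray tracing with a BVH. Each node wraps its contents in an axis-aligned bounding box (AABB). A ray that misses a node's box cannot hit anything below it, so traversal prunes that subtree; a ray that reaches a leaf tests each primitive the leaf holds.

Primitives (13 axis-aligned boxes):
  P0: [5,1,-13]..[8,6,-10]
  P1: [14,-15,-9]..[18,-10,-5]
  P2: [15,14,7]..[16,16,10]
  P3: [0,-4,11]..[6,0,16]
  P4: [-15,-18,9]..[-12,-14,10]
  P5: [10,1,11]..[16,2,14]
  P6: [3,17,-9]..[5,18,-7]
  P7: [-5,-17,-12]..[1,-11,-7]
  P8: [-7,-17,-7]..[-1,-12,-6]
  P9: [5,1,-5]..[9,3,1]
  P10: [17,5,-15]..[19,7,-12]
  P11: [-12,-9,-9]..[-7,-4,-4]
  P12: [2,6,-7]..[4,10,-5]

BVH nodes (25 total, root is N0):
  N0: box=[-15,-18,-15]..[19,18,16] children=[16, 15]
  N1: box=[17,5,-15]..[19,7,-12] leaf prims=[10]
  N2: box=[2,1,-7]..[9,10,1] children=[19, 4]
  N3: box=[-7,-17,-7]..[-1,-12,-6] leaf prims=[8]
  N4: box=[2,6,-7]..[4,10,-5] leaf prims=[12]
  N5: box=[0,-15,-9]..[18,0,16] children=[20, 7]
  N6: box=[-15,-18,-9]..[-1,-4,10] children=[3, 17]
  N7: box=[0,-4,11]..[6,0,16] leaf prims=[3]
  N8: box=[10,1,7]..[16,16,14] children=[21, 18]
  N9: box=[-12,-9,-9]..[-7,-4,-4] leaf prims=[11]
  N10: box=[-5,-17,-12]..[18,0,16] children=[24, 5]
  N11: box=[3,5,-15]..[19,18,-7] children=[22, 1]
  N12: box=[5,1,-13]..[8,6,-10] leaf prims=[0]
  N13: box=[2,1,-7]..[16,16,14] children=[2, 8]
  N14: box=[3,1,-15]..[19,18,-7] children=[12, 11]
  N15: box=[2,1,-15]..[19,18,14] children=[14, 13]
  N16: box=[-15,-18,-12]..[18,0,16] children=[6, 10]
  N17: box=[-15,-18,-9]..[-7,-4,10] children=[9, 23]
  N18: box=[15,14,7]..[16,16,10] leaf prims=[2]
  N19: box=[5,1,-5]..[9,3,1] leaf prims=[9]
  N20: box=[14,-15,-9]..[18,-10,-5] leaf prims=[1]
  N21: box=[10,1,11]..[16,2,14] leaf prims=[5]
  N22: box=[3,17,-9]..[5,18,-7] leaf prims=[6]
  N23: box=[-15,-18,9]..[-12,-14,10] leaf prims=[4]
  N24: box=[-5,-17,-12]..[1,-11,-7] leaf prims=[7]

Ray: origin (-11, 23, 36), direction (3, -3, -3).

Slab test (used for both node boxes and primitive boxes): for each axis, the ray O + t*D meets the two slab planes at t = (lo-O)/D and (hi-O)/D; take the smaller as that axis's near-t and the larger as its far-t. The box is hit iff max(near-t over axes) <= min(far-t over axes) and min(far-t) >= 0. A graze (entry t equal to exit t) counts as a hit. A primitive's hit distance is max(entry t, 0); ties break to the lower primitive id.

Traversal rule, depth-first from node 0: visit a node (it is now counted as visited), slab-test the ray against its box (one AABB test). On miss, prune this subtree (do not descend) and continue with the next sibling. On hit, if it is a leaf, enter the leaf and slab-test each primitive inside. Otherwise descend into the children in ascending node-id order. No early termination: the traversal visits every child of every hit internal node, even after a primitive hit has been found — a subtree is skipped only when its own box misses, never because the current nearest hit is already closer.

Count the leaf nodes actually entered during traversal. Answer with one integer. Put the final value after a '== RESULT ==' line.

Trace the traversal:
N0 x:[-4/3,10] y:[5/3,41/3] z:[20/3,17] -> hit [20/3,10], descend [15, 16]
  N15 x:[13/3,10] y:[5/3,22/3] z:[22/3,17] -> hit [22/3,22/3], descend [13, 14]
    N13 x:[13/3,9] y:[7/3,22/3] z:[22/3,43/3] -> hit [22/3,22/3], descend [2, 8]
      N2 x:[13/3,20/3] y:[13/3,22/3] z:[35/3,43/3] -> miss, prune
      N8 x:[7,9] y:[7/3,22/3] z:[22/3,29/3] -> hit [22/3,22/3], descend [18, 21]
        N18 x:[26/3,9] y:[7/3,3] z:[26/3,29/3] -> miss, prune
        N21 x:[7,9] y:[7,22/3] z:[22/3,25/3] -> hit [22/3,22/3] leaf, test {P5@t=22/3}
    N14 x:[14/3,10] y:[5/3,22/3] z:[43/3,17] -> miss, prune
  N16 x:[-4/3,29/3] y:[23/3,41/3] z:[20/3,16] -> hit [23/3,29/3], descend [6, 10]
    N6 x:[-4/3,10/3] y:[9,41/3] z:[26/3,15] -> miss, prune
    N10 x:[2,29/3] y:[23/3,40/3] z:[20/3,16] -> hit [23/3,29/3], descend [5, 24]
      N5 x:[11/3,29/3] y:[23/3,38/3] z:[20/3,15] -> hit [23/3,29/3], descend [7, 20]
        N7 x:[11/3,17/3] y:[23/3,9] z:[20/3,25/3] -> miss, prune
        N20 x:[25/3,29/3] y:[11,38/3] z:[41/3,15] -> miss, prune
      N24 x:[2,4] y:[34/3,40/3] z:[43/3,16] -> miss, prune

Summary -> nodes [0, 15, 13, 2, 8, 18, 21, 14, 16, 6, 10, 5, 7, 20, 24]; box-tests=15; leaf-entries=1; first=P5

== RESULT ==
1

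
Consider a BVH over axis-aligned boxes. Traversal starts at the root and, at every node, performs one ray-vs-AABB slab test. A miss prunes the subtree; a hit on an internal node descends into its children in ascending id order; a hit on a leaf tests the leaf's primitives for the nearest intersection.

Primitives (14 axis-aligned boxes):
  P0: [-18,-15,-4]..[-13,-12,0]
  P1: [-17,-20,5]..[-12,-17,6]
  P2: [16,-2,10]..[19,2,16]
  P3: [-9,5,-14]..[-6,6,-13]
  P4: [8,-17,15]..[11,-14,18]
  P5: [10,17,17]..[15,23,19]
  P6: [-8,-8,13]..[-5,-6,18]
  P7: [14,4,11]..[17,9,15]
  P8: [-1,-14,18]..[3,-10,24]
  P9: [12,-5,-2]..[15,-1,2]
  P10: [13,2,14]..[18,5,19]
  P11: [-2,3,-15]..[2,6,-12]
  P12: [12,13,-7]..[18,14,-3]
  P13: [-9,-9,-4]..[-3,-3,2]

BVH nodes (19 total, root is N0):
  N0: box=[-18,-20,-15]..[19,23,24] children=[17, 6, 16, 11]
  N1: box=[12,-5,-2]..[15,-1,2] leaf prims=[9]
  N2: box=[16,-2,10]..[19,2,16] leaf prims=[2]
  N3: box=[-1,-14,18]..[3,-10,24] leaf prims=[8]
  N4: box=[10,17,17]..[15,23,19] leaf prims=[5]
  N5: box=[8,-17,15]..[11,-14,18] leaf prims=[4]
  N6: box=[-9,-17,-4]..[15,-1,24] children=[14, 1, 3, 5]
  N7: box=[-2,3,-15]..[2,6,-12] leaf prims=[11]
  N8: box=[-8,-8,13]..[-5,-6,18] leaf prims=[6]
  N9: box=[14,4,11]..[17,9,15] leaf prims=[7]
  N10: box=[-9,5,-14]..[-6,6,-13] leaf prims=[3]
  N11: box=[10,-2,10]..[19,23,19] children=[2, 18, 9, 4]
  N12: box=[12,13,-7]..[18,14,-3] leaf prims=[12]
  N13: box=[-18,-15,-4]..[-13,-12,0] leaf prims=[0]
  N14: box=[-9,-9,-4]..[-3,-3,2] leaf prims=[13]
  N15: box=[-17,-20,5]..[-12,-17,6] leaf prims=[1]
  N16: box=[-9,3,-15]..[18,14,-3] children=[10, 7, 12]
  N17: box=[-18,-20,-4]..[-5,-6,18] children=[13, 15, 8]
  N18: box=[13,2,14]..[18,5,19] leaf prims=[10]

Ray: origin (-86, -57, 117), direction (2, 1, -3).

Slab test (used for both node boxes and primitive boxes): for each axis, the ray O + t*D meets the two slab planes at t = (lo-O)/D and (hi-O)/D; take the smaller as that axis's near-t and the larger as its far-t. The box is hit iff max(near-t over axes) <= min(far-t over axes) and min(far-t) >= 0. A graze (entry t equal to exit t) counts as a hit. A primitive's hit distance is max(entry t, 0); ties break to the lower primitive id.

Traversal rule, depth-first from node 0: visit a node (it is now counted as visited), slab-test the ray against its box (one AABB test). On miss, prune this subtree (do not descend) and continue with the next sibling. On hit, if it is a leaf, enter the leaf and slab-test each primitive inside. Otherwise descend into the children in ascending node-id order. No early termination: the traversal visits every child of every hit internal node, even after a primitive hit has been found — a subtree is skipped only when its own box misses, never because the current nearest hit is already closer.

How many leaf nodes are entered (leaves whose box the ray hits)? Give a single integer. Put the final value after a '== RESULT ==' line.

Trace the traversal:
N0 x:[34,105/2] y:[37,80] z:[31,44] -> hit [37,44], descend [6, 11, 16, 17]
  N6 x:[77/2,101/2] y:[40,56] z:[31,121/3] -> hit [40,121/3], descend [1, 3, 5, 14]
    N1 x:[49,101/2] y:[52,56] z:[115/3,119/3] -> miss, prune
    N3 x:[85/2,89/2] y:[43,47] z:[31,33] -> miss, prune
    N5 x:[47,97/2] y:[40,43] z:[33,34] -> miss, prune
    N14 x:[77/2,83/2] y:[48,54] z:[115/3,121/3] -> miss, prune
  N11 x:[48,105/2] y:[55,80] z:[98/3,107/3] -> miss, prune
  N16 x:[77/2,52] y:[60,71] z:[40,44] -> miss, prune
  N17 x:[34,81/2] y:[37,51] z:[33,121/3] -> hit [37,121/3], descend [8, 13, 15]
    N8 x:[39,81/2] y:[49,51] z:[33,104/3] -> miss, prune
    N13 x:[34,73/2] y:[42,45] z:[39,121/3] -> miss, prune
    N15 x:[69/2,37] y:[37,40] z:[37,112/3] -> hit [37,37] leaf, test {P1@t=37}

Summary -> nodes [0, 6, 1, 3, 5, 14, 11, 16, 17, 8, 13, 15]; box-tests=12; leaf-entries=1; first=P1

== RESULT ==
1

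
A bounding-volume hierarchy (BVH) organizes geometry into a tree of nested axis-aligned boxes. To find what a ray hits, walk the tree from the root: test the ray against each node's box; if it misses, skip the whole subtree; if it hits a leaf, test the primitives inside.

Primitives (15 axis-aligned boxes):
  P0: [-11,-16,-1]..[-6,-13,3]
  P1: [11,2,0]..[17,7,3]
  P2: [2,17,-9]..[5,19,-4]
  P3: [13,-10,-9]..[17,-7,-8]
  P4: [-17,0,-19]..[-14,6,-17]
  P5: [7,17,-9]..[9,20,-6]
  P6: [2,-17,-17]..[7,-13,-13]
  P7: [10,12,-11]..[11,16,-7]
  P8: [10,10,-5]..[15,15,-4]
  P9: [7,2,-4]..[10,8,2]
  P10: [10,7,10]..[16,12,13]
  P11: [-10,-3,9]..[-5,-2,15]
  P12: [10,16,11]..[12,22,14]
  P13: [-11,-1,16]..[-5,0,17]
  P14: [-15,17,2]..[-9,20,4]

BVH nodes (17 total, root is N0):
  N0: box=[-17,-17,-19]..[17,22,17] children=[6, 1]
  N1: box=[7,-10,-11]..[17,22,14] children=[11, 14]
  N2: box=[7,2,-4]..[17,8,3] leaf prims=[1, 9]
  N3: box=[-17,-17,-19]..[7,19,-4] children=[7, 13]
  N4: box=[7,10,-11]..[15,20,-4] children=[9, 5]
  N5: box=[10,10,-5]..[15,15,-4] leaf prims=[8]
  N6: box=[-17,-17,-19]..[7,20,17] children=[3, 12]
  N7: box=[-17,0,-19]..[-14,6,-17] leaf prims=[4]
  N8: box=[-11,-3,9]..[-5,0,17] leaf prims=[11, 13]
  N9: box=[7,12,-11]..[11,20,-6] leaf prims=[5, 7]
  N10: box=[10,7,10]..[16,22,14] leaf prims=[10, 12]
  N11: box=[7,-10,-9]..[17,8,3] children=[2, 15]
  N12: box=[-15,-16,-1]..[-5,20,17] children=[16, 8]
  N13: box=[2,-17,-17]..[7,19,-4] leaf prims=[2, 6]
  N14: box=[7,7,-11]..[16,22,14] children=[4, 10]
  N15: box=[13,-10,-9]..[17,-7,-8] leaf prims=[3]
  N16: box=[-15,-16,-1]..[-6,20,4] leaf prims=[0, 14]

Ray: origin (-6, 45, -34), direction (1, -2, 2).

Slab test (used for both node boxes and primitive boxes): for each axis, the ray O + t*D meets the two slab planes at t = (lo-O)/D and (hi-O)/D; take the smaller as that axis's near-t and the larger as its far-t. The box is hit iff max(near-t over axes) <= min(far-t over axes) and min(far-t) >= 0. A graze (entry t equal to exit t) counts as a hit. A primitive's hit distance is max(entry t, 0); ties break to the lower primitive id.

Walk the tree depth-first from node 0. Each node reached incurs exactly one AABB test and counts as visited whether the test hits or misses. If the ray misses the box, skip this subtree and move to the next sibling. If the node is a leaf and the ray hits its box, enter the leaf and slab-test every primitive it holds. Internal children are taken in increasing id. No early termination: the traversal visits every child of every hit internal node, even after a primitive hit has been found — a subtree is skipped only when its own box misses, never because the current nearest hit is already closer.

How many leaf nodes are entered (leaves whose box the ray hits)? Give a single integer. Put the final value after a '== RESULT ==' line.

Walk:
N0 x:[-11,23] y:[23/2,31] z:[15/2,51/2] -> hit [23/2,23], descend [1, 6]
  N1 x:[13,23] y:[23/2,55/2] z:[23/2,24] -> hit [13,23], descend [11, 14]
    N11 x:[13,23] y:[37/2,55/2] z:[25/2,37/2] -> hit [37/2,37/2], descend [2, 15]
      N2 x:[13,23] y:[37/2,43/2] z:[15,37/2] -> hit [37/2,37/2] leaf, test {P1(miss), P9(miss)}
      N15 x:[19,23] y:[26,55/2] z:[25/2,13] -> miss, prune
    N14 x:[13,22] y:[23/2,19] z:[23/2,24] -> hit [13,19], descend [4, 10]
      N4 x:[13,21] y:[25/2,35/2] z:[23/2,15] -> hit [13,15], descend [5, 9]
        N5 x:[16,21] y:[15,35/2] z:[29/2,15] -> miss, prune
        N9 x:[13,17] y:[25/2,33/2] z:[23/2,14] -> hit [13,14] leaf, test {P5@t=13, P7(miss)}
      N10 x:[16,22] y:[23/2,19] z:[22,24] -> miss, prune
  N6 x:[-11,13] y:[25/2,31] z:[15/2,51/2] -> hit [25/2,13], descend [3, 12]
    N3 x:[-11,13] y:[13,31] z:[15/2,15] -> hit [13,13], descend [7, 13]
      N7 x:[-11,-8] y:[39/2,45/2] z:[15/2,17/2] -> miss, prune
      N13 x:[8,13] y:[13,31] z:[17/2,15] -> hit [13,13] leaf, test {P2(miss), P6(miss)}
    N12 x:[-9,1] y:[25/2,61/2] z:[33/2,51/2] -> miss, prune

Visited [0, 1, 11, 2, 15, 14, 4, 5, 9, 10, 6, 3, 7, 13, 12]. Tests: 15 box, 3 leaf. Nearest: P5.

== RESULT ==
3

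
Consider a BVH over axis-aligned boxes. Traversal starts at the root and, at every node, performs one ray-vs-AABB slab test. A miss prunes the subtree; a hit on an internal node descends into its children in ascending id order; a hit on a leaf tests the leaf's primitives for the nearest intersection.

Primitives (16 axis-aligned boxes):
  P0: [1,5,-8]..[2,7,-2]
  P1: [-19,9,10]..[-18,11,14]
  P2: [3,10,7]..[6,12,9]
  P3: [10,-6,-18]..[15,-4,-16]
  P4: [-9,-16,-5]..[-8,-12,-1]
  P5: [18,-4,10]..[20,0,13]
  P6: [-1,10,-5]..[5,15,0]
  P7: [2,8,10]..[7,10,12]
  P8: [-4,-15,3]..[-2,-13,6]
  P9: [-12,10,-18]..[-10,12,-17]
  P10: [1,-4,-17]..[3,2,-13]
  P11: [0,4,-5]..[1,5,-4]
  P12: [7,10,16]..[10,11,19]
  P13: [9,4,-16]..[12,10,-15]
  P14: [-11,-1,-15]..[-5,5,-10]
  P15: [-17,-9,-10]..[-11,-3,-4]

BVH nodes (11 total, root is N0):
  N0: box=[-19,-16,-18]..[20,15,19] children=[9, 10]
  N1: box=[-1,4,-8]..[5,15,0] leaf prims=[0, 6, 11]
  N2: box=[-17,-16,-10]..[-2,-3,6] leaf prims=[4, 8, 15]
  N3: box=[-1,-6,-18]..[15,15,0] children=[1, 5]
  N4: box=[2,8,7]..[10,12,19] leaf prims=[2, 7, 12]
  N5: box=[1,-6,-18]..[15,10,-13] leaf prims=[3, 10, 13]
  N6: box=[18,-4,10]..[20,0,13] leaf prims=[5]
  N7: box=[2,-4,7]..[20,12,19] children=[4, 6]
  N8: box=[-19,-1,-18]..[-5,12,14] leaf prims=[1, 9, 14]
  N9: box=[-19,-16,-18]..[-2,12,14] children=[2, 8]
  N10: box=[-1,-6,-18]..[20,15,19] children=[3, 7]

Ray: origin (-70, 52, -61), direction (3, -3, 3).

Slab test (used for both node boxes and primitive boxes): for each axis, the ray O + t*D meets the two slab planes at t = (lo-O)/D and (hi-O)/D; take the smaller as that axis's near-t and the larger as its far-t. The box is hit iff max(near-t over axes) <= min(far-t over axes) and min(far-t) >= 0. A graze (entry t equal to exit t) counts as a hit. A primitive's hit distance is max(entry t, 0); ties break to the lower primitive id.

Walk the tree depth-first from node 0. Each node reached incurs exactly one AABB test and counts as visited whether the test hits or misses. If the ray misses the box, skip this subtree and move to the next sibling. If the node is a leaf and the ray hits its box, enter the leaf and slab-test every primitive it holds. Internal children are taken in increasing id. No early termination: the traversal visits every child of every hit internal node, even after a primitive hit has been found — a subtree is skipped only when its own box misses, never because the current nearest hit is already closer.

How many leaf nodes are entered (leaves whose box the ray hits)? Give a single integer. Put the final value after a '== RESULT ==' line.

Traverse from the root:
N0 x:[17,30] y:[37/3,68/3] z:[43/3,80/3] -> hit [17,68/3], descend [9, 10]
  N9 x:[17,68/3] y:[40/3,68/3] z:[43/3,25] -> hit [17,68/3], descend [2, 8]
    N2 x:[53/3,68/3] y:[55/3,68/3] z:[17,67/3] -> hit [55/3,67/3] leaf, test {P4(miss), P8@t=22, P15@t=55/3}
    N8 x:[17,65/3] y:[40/3,53/3] z:[43/3,25] -> hit [17,53/3] leaf, test {P1(miss), P9(miss), P14(miss)}
  N10 x:[23,30] y:[37/3,58/3] z:[43/3,80/3] -> miss, prune

order=[0, 9, 2, 8, 10]  |boxes|=5  |leaves|=2  hit=P15

== RESULT ==
2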